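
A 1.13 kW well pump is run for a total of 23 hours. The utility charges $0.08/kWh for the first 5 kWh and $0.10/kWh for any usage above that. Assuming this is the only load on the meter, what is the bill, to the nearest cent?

Energy = 1.13 kW × 23 h = 25.99 kWh
Tier 1 (0–5 kWh): 5 × $0.08 = $0.4
Above 5 kWh: 20.99 × $0.10 = $2.099
Bill = $2.50

$2.50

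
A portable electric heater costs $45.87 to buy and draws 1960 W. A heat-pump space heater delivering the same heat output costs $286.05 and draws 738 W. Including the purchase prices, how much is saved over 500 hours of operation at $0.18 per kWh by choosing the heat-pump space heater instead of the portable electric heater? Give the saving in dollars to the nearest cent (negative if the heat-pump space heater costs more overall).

-$130.20

portable electric heater: $45.87 + (1960/1000) kW × 500 h × $0.18 = $45.87 + $176.4 = $222.27
heat-pump space heater: $286.05 + (738/1000) kW × 500 h × $0.18 = $286.05 + $66.42 = $352.47
Saving = $222.27 − $352.47 = −$130.2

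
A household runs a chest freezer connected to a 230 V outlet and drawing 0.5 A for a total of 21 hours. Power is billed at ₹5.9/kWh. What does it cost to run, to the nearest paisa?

₹14.25

Power = 0.5 A × 230 V = 115 W = 0.115 kW
Energy = 0.115 kW × 21 h = 2.415 kWh
Cost = 2.415 kWh × ₹5.9/kWh = ₹14.25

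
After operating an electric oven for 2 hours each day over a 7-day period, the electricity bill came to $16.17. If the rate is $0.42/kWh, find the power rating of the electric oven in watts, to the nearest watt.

2750 W

Energy = $16.17 ÷ $0.42/kWh = 38.5 kWh
Runtime = 2 h/day × 7 days = 14 h
Power = 38.5 kWh ÷ 14 h = 2.75 kW = 2750 W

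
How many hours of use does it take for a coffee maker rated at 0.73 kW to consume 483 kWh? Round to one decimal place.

Hours = 483 kWh ÷ 0.73 kW = 661.6 h

661.6 h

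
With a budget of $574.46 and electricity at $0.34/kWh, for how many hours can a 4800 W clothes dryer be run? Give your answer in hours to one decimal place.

352.0 h

Energy available = $574.46 ÷ $0.34/kWh = 1689.5882 kWh
Hours = 1689.5882 kWh ÷ 4.8 kW = 352.0 h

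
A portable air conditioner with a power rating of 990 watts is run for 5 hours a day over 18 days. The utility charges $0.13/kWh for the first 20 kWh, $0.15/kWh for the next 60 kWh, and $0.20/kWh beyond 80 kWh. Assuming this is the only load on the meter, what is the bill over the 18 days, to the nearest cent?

$13.42

Runtime = 5 h/day × 18 days = 90 h
Energy = 0.99 kW × 90 h = 89.1 kWh
Tier 1 (0–20 kWh): 20 × $0.13 = $2.6
Tier 2 (20–80 kWh): 60 × $0.15 = $9
Above 80 kWh: 9.1 × $0.20 = $1.82
Bill = $13.42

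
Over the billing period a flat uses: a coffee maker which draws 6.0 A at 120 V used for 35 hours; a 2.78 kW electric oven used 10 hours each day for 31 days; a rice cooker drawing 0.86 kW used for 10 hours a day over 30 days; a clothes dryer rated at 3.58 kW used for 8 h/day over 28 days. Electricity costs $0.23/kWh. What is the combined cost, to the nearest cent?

$447.79

coffee maker: Power = 6.0 A × 120 V = 720 W = 0.72 kW
coffee maker: 0.72 kW × 35 h = 25.2 kWh
electric oven: Runtime = 10 h/day × 31 days = 310 h
electric oven: 2.78 kW × 310 h = 861.8 kWh
rice cooker: Runtime = 10 h/day × 30 days = 300 h
rice cooker: 0.86 kW × 300 h = 258 kWh
clothes dryer: Runtime = 8 h/day × 28 days = 224 h
clothes dryer: 3.58 kW × 224 h = 801.92 kWh
Total energy = 1946.92 kWh
Cost = 1946.92 × $0.23 = $447.79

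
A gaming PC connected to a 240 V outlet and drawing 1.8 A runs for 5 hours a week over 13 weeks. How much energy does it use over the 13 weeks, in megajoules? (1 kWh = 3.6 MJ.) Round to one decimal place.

101.1 MJ

Power = 1.8 A × 240 V = 432 W = 0.432 kW
Runtime = 5 h/week × 13 weeks = 65 h
Energy = 0.432 kW × 65 h = 28.08 kWh
= 28.08 × 3.6 MJ = 101.1 MJ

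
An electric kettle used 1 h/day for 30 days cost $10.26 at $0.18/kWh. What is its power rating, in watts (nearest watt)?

Energy = $10.26 ÷ $0.18/kWh = 57 kWh
Runtime = 1 h/day × 30 days = 30 h
Power = 57 kWh ÷ 30 h = 1.9 kW = 1900 W

1900 W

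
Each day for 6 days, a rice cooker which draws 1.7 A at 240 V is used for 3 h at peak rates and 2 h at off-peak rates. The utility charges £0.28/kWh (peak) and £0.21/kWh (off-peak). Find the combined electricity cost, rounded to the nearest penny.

Power = 1.7 A × 240 V = 408 W = 0.408 kW
Peak energy = 0.408 kW × 3 h × 6 = 7.344 kWh
Off-peak energy = 0.408 kW × 2 h × 6 = 4.896 kWh
Cost = 7.344 × £0.28 + 4.896 × £0.21 = £2.05632 + £1.02816 = £3.08

£3.08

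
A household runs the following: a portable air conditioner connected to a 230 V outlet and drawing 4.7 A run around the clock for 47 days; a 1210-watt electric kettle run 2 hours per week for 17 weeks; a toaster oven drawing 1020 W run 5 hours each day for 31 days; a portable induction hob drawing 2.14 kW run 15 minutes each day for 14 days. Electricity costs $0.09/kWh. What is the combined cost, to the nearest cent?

$128.35

portable air conditioner: Power = 4.7 A × 230 V = 1081 W = 1.081 kW
portable air conditioner: Runtime = 24 h × 47 = 1128 h
portable air conditioner: 1.081 kW × 1128 h = 1219.368 kWh
electric kettle: Runtime = 2 h/week × 17 weeks = 34 h
electric kettle: 1.21 kW × 34 h = 41.14 kWh
toaster oven: Runtime = 5 h/day × 31 days = 155 h
toaster oven: 1.02 kW × 155 h = 158.1 kWh
portable induction hob: Runtime = 15 min × 14 = 210 min = 3.5 h
portable induction hob: 2.14 kW × 3.5 h = 7.49 kWh
Total energy = 1426.098 kWh
Cost = 1426.098 × $0.09 = $128.35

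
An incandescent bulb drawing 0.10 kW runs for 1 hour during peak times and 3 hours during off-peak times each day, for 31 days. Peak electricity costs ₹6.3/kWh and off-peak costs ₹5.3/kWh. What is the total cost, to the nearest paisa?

Peak energy = 0.1 kW × 1 h × 31 = 3.1 kWh
Off-peak energy = 0.1 kW × 3 h × 31 = 9.3 kWh
Cost = 3.1 × ₹6.3 + 9.3 × ₹5.3 = ₹19.53 + ₹49.29 = ₹68.82

₹68.82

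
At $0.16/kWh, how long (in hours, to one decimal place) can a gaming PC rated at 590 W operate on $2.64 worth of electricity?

Energy available = $2.64 ÷ $0.16/kWh = 16.5 kWh
Hours = 16.5 kWh ÷ 0.59 kW = 28.0 h

28.0 h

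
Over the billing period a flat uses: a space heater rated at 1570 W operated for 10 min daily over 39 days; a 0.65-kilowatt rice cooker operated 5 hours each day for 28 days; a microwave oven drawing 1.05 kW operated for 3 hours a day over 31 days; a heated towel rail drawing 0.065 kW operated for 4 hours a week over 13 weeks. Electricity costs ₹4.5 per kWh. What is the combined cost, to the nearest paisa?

₹910.06

space heater: Runtime = 10 min × 39 = 390 min = 6.5 h
space heater: 1.57 kW × 6.5 h = 10.205 kWh
rice cooker: Runtime = 5 h/day × 28 days = 140 h
rice cooker: 0.65 kW × 140 h = 91 kWh
microwave oven: Runtime = 3 h/day × 31 days = 93 h
microwave oven: 1.05 kW × 93 h = 97.65 kWh
heated towel rail: Runtime = 4 h/week × 13 weeks = 52 h
heated towel rail: 0.065 kW × 52 h = 3.38 kWh
Total energy = 202.235 kWh
Cost = 202.235 × ₹4.5 = ₹910.06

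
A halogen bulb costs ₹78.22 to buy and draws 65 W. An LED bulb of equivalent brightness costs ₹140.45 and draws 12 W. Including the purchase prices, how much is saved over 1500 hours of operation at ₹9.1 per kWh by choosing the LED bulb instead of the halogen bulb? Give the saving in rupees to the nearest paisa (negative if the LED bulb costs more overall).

₹661.22

halogen bulb: ₹78.22 + (65/1000) kW × 1500 h × ₹9.1 = ₹78.22 + ₹887.25 = ₹965.47
LED bulb: ₹140.45 + (12/1000) kW × 1500 h × ₹9.1 = ₹140.45 + ₹163.8 = ₹304.25
Saving = ₹965.47 − ₹304.25 = ₹661.22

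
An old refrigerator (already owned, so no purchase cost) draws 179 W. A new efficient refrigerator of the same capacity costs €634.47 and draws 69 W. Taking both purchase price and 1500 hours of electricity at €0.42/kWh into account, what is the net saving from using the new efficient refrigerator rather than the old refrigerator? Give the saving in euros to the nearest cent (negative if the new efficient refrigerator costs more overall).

old refrigerator: €0.00 + (179/1000) kW × 1500 h × €0.42 = €0.00 + €112.77 = €112.77
new efficient refrigerator: €634.47 + (69/1000) kW × 1500 h × €0.42 = €634.47 + €43.47 = €677.94
Saving = €112.77 − €677.94 = −€565.17

-€565.17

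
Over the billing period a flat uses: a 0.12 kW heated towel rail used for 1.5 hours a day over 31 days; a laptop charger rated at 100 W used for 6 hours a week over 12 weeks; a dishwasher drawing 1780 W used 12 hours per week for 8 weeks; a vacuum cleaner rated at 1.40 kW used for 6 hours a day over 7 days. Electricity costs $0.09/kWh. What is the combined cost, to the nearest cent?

heated towel rail: Runtime = 1.5 h/day × 31 days = 46.5 h
heated towel rail: 0.12 kW × 46.5 h = 5.58 kWh
laptop charger: Runtime = 6 h/week × 12 weeks = 72 h
laptop charger: 0.1 kW × 72 h = 7.2 kWh
dishwasher: Runtime = 12 h/week × 8 weeks = 96 h
dishwasher: 1.78 kW × 96 h = 170.88 kWh
vacuum cleaner: Runtime = 6 h/day × 7 days = 42 h
vacuum cleaner: 1.4 kW × 42 h = 58.8 kWh
Total energy = 242.46 kWh
Cost = 242.46 × $0.09 = $21.82

$21.82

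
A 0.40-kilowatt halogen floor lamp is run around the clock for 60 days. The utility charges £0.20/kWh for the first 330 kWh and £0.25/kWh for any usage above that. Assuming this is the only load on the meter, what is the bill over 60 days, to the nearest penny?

£127.50

Runtime = 24 h × 60 = 1440 h
Energy = 0.4 kW × 1440 h = 576 kWh
Tier 1 (0–330 kWh): 330 × £0.20 = £66
Above 330 kWh: 246 × £0.25 = £61.5
Bill = £127.50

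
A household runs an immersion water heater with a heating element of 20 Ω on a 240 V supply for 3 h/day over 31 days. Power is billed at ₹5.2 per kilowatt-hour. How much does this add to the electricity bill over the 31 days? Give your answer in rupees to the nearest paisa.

₹1392.77

Power = V²/R = 240²/20 = 2880 W = 2.88 kW
Runtime = 3 h/day × 31 days = 93 h
Energy = 2.88 kW × 93 h = 267.84 kWh
Cost = 267.84 kWh × ₹5.2/kWh = ₹1392.77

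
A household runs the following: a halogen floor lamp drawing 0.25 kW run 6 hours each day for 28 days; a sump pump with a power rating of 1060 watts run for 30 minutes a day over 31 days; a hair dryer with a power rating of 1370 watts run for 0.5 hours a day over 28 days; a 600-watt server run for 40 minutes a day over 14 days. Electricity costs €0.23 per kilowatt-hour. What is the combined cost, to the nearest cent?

€19.14

halogen floor lamp: Runtime = 6 h/day × 28 days = 168 h
halogen floor lamp: 0.25 kW × 168 h = 42 kWh
sump pump: Runtime = 30 min × 31 = 930 min = 15.5 h
sump pump: 1.06 kW × 15.5 h = 16.43 kWh
hair dryer: Runtime = 0.5 h/day × 28 days = 14 h
hair dryer: 1.37 kW × 14 h = 19.18 kWh
server: Runtime = 40 min × 14 = 560 min = 9.333333… h
server: 0.6 kW × 9.333333… h = 5.6 kWh
Total energy = 83.21 kWh
Cost = 83.21 × €0.23 = €19.14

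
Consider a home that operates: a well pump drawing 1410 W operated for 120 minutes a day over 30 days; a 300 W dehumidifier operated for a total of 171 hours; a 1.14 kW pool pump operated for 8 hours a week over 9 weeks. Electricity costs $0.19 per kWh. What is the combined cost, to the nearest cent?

well pump: Runtime = 120 min × 30 = 3600 min = 60 h
well pump: 1.41 kW × 60 h = 84.6 kWh
dehumidifier: 0.3 kW × 171 h = 51.3 kWh
pool pump: Runtime = 8 h/week × 9 weeks = 72 h
pool pump: 1.14 kW × 72 h = 82.08 kWh
Total energy = 217.98 kWh
Cost = 217.98 × $0.19 = $41.42

$41.42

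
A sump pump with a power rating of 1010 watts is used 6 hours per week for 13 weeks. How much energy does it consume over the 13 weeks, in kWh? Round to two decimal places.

78.78 kWh

Runtime = 6 h/week × 13 weeks = 78 h
Energy = 1.01 kW × 78 h = 78.78 kWh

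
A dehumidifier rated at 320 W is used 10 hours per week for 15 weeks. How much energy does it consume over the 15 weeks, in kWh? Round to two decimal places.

48.00 kWh

Runtime = 10 h/week × 15 weeks = 150 h
Energy = 0.32 kW × 150 h = 48 kWh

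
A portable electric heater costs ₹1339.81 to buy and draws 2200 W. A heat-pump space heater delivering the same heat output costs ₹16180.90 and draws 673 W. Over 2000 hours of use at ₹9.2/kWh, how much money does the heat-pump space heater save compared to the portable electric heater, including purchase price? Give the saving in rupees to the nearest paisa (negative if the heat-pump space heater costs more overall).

₹13255.71

portable electric heater: ₹1339.81 + (2200/1000) kW × 2000 h × ₹9.2 = ₹1339.81 + ₹40480 = ₹41819.81
heat-pump space heater: ₹16180.90 + (673/1000) kW × 2000 h × ₹9.2 = ₹16180.90 + ₹12383.2 = ₹28564.1
Saving = ₹41819.81 − ₹28564.1 = ₹13255.71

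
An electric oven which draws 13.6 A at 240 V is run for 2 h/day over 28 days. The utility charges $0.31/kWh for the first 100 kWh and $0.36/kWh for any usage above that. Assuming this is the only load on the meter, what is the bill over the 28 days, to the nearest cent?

Power = 13.6 A × 240 V = 3264 W = 3.264 kW
Runtime = 2 h/day × 28 days = 56 h
Energy = 3.264 kW × 56 h = 182.784 kWh
Tier 1 (0–100 kWh): 100 × $0.31 = $31
Above 100 kWh: 82.784 × $0.36 = $29.80224
Bill = $60.80

$60.80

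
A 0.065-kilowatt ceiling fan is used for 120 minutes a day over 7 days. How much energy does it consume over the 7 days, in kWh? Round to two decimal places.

0.91 kWh

Runtime = 120 min × 7 = 840 min = 14 h
Energy = 0.065 kW × 14 h = 0.91 kWh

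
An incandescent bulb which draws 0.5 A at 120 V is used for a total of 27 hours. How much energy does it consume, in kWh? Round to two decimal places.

1.62 kWh

Power = 0.5 A × 120 V = 60 W = 0.06 kW
Energy = 0.06 kW × 27 h = 1.62 kWh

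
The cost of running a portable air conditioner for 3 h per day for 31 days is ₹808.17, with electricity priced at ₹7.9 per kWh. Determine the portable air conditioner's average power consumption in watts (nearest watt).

Energy = ₹808.17 ÷ ₹7.9/kWh = 102.3 kWh
Runtime = 3 h/day × 31 days = 93 h
Power = 102.3 kWh ÷ 93 h = 1.1 kW = 1100 W

1100 W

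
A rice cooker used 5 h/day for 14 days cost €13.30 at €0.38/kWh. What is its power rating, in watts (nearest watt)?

500 W

Energy = €13.30 ÷ €0.38/kWh = 35 kWh
Runtime = 5 h/day × 14 days = 70 h
Power = 35 kWh ÷ 70 h = 0.5 kW = 500 W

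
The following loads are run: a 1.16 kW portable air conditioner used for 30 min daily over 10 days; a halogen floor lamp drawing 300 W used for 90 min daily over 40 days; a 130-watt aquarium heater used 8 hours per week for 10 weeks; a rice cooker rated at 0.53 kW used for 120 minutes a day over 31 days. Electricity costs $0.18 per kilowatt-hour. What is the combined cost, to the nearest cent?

$12.07

portable air conditioner: Runtime = 30 min × 10 = 300 min = 5 h
portable air conditioner: 1.16 kW × 5 h = 5.8 kWh
halogen floor lamp: Runtime = 90 min × 40 = 3600 min = 60 h
halogen floor lamp: 0.3 kW × 60 h = 18 kWh
aquarium heater: Runtime = 8 h/week × 10 weeks = 80 h
aquarium heater: 0.13 kW × 80 h = 10.4 kWh
rice cooker: Runtime = 120 min × 31 = 3720 min = 62 h
rice cooker: 0.53 kW × 62 h = 32.86 kWh
Total energy = 67.06 kWh
Cost = 67.06 × $0.18 = $12.07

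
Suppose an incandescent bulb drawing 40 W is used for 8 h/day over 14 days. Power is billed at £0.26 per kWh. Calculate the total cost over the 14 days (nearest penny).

Runtime = 8 h/day × 14 days = 112 h
Energy = 0.04 kW × 112 h = 4.48 kWh
Cost = 4.48 kWh × £0.26/kWh = £1.16

£1.16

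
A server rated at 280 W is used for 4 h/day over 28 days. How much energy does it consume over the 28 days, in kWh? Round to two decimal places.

Runtime = 4 h/day × 28 days = 112 h
Energy = 0.28 kW × 112 h = 31.36 kWh

31.36 kWh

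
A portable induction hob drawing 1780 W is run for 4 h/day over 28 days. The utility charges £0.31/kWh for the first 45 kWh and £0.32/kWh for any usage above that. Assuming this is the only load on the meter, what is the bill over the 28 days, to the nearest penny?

£63.35

Runtime = 4 h/day × 28 days = 112 h
Energy = 1.78 kW × 112 h = 199.36 kWh
Tier 1 (0–45 kWh): 45 × £0.31 = £13.95
Above 45 kWh: 154.36 × £0.32 = £49.3952
Bill = £63.35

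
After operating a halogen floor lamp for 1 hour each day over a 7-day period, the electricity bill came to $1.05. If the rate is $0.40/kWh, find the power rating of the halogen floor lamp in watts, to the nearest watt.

Energy = $1.05 ÷ $0.40/kWh = 2.625 kWh
Runtime = 1 h/day × 7 days = 7 h
Power = 2.625 kWh ÷ 7 h = 0.375 kW = 375 W

375 W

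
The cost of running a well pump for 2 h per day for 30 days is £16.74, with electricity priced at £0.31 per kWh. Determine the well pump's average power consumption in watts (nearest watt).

Energy = £16.74 ÷ £0.31/kWh = 54 kWh
Runtime = 2 h/day × 30 days = 60 h
Power = 54 kWh ÷ 60 h = 0.9 kW = 900 W

900 W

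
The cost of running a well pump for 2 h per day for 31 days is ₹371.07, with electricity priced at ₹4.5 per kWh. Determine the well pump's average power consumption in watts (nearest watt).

Energy = ₹371.07 ÷ ₹4.5/kWh = 82.46 kWh
Runtime = 2 h/day × 31 days = 62 h
Power = 82.46 kWh ÷ 62 h = 1.33 kW = 1330 W

1330 W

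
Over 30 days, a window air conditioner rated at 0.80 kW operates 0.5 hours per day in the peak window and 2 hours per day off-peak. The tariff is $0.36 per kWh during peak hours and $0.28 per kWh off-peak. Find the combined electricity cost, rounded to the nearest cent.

Peak energy = 0.8 kW × 0.5 h × 30 = 12 kWh
Off-peak energy = 0.8 kW × 2 h × 30 = 48 kWh
Cost = 12 × $0.36 + 48 × $0.28 = $4.32 + $13.44 = $17.76

$17.76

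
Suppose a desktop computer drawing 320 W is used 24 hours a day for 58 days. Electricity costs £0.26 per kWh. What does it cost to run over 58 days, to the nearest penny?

Runtime = 24 h × 58 = 1392 h
Energy = 0.32 kW × 1392 h = 445.44 kWh
Cost = 445.44 kWh × £0.26/kWh = £115.81

£115.81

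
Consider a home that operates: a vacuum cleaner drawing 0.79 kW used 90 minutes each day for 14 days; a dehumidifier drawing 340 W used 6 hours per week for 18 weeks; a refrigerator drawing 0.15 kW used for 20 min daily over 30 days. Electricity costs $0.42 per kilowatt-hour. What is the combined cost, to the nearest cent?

vacuum cleaner: Runtime = 90 min × 14 = 1260 min = 21 h
vacuum cleaner: 0.79 kW × 21 h = 16.59 kWh
dehumidifier: Runtime = 6 h/week × 18 weeks = 108 h
dehumidifier: 0.34 kW × 108 h = 36.72 kWh
refrigerator: Runtime = 20 min × 30 = 600 min = 10 h
refrigerator: 0.15 kW × 10 h = 1.5 kWh
Total energy = 54.81 kWh
Cost = 54.81 × $0.42 = $23.02

$23.02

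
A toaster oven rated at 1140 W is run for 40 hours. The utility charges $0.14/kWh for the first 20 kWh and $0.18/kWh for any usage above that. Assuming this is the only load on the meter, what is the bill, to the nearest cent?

Energy = 1.14 kW × 40 h = 45.6 kWh
Tier 1 (0–20 kWh): 20 × $0.14 = $2.8
Above 20 kWh: 25.6 × $0.18 = $4.608
Bill = $7.41

$7.41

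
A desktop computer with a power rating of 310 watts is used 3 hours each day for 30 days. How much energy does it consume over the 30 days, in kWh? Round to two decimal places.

27.90 kWh

Runtime = 3 h/day × 30 days = 90 h
Energy = 0.31 kW × 90 h = 27.9 kWh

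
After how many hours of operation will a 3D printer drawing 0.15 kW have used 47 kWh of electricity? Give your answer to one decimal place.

313.3 h

Hours = 47 kWh ÷ 0.15 kW = 313.3 h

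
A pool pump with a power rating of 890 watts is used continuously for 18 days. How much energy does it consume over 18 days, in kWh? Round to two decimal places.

384.48 kWh

Runtime = 24 h × 18 = 432 h
Energy = 0.89 kW × 432 h = 384.48 kWh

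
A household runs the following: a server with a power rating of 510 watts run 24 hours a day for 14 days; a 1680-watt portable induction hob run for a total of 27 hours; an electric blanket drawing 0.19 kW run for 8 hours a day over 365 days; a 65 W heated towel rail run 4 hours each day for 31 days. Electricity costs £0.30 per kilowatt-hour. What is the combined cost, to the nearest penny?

£233.87

server: Runtime = 24 h × 14 = 336 h
server: 0.51 kW × 336 h = 171.36 kWh
portable induction hob: 1.68 kW × 27 h = 45.36 kWh
electric blanket: Runtime = 8 h/day × 365 days = 2920 h
electric blanket: 0.19 kW × 2920 h = 554.8 kWh
heated towel rail: Runtime = 4 h/day × 31 days = 124 h
heated towel rail: 0.065 kW × 124 h = 8.06 kWh
Total energy = 779.58 kWh
Cost = 779.58 × £0.30 = £233.87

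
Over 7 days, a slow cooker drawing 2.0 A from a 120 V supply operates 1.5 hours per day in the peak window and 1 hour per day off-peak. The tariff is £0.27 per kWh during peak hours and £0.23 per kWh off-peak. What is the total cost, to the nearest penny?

Power = 2.0 A × 120 V = 240 W = 0.24 kW
Peak energy = 0.24 kW × 1.5 h × 7 = 2.52 kWh
Off-peak energy = 0.24 kW × 1 h × 7 = 1.68 kWh
Cost = 2.52 × £0.27 + 1.68 × £0.23 = £0.6804 + £0.3864 = £1.07

£1.07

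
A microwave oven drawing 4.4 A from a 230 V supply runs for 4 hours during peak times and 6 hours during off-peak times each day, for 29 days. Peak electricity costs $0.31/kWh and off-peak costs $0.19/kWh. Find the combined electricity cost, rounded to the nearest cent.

Power = 4.4 A × 230 V = 1012 W = 1.012 kW
Peak energy = 1.012 kW × 4 h × 29 = 117.392 kWh
Off-peak energy = 1.012 kW × 6 h × 29 = 176.088 kWh
Cost = 117.392 × $0.31 + 176.088 × $0.19 = $36.39152 + $33.45672 = $69.85

$69.85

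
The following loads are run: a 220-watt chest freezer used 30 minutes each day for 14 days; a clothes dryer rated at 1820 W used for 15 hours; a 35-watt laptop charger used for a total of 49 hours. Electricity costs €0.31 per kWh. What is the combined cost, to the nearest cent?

€9.47

chest freezer: Runtime = 30 min × 14 = 420 min = 7 h
chest freezer: 0.22 kW × 7 h = 1.54 kWh
clothes dryer: 1.82 kW × 15 h = 27.3 kWh
laptop charger: 0.035 kW × 49 h = 1.715 kWh
Total energy = 30.555 kWh
Cost = 30.555 × €0.31 = €9.47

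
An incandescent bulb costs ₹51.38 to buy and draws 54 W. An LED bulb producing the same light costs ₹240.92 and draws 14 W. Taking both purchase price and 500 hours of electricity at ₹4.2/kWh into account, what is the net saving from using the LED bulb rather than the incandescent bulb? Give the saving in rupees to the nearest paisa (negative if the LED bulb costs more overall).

-₹105.54

incandescent bulb: ₹51.38 + (54/1000) kW × 500 h × ₹4.2 = ₹51.38 + ₹113.4 = ₹164.78
LED bulb: ₹240.92 + (14/1000) kW × 500 h × ₹4.2 = ₹240.92 + ₹29.4 = ₹270.32
Saving = ₹164.78 − ₹270.32 = −₹105.54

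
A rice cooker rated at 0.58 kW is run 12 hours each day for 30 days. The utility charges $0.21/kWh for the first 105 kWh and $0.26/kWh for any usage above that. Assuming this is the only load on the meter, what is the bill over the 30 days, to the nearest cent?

$49.04

Runtime = 12 h/day × 30 days = 360 h
Energy = 0.58 kW × 360 h = 208.8 kWh
Tier 1 (0–105 kWh): 105 × $0.21 = $22.05
Above 105 kWh: 103.8 × $0.26 = $26.988
Bill = $49.04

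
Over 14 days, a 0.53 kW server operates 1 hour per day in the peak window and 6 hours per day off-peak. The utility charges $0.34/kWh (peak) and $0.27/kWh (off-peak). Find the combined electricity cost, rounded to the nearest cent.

$14.54

Peak energy = 0.53 kW × 1 h × 14 = 7.42 kWh
Off-peak energy = 0.53 kW × 6 h × 14 = 44.52 kWh
Cost = 7.42 × $0.34 + 44.52 × $0.27 = $2.5228 + $12.0204 = $14.54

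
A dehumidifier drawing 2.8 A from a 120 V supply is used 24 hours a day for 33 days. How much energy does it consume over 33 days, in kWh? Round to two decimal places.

Power = 2.8 A × 120 V = 336 W = 0.336 kW
Runtime = 24 h × 33 = 792 h
Energy = 0.336 kW × 792 h = 266.112 kWh ≈ 266.11 kWh

266.11 kWh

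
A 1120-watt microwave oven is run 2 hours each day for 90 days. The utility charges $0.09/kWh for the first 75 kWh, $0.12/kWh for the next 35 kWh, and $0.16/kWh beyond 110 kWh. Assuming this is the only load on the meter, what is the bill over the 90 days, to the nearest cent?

Runtime = 2 h/day × 90 days = 180 h
Energy = 1.12 kW × 180 h = 201.6 kWh
Tier 1 (0–75 kWh): 75 × $0.09 = $6.75
Tier 2 (75–110 kWh): 35 × $0.12 = $4.2
Above 110 kWh: 91.6 × $0.16 = $14.656
Bill = $25.61

$25.61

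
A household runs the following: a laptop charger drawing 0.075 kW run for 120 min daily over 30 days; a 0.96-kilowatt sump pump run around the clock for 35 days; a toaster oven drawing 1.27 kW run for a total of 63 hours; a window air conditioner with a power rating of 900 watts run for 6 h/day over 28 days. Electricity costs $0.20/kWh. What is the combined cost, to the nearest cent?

laptop charger: Runtime = 120 min × 30 = 3600 min = 60 h
laptop charger: 0.075 kW × 60 h = 4.5 kWh
sump pump: Runtime = 24 h × 35 = 840 h
sump pump: 0.96 kW × 840 h = 806.4 kWh
toaster oven: 1.27 kW × 63 h = 80.01 kWh
window air conditioner: Runtime = 6 h/day × 28 days = 168 h
window air conditioner: 0.9 kW × 168 h = 151.2 kWh
Total energy = 1042.11 kWh
Cost = 1042.11 × $0.20 = $208.42

$208.42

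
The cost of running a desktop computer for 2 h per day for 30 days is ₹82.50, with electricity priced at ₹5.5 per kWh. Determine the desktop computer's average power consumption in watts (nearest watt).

250 W

Energy = ₹82.50 ÷ ₹5.5/kWh = 15 kWh
Runtime = 2 h/day × 30 days = 60 h
Power = 15 kWh ÷ 60 h = 0.25 kW = 250 W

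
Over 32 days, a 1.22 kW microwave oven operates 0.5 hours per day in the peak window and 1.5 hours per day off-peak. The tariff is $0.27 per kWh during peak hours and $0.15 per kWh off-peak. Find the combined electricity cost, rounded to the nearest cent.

$14.05

Peak energy = 1.22 kW × 0.5 h × 32 = 19.52 kWh
Off-peak energy = 1.22 kW × 1.5 h × 32 = 58.56 kWh
Cost = 19.52 × $0.27 + 58.56 × $0.15 = $5.2704 + $8.784 = $14.05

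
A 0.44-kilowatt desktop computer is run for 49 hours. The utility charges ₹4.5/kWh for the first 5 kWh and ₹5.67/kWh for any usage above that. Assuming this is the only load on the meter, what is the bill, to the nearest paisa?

₹116.40

Energy = 0.44 kW × 49 h = 21.56 kWh
Tier 1 (0–5 kWh): 5 × ₹4.5 = ₹22.5
Above 5 kWh: 16.56 × ₹5.67 = ₹93.8952
Bill = ₹116.40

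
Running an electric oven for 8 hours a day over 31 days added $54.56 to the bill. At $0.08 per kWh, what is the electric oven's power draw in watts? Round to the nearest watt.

Energy = $54.56 ÷ $0.08/kWh = 682 kWh
Runtime = 8 h/day × 31 days = 248 h
Power = 682 kWh ÷ 248 h = 2.75 kW = 2750 W

2750 W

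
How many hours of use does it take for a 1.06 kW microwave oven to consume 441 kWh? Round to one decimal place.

416.0 h

Hours = 441 kWh ÷ 1.06 kW = 416.0 h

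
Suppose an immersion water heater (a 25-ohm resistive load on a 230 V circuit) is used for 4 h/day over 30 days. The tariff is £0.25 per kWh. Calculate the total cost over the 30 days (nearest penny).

Power = V²/R = 230²/25 = 2116 W = 2.116 kW
Runtime = 4 h/day × 30 days = 120 h
Energy = 2.116 kW × 120 h = 253.92 kWh
Cost = 253.92 kWh × £0.25/kWh = £63.48

£63.48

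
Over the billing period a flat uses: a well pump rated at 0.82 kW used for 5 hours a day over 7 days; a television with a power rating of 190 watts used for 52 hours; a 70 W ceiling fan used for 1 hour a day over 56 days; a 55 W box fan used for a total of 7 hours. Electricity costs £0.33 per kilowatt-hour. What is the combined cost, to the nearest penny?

£14.15

well pump: Runtime = 5 h/day × 7 days = 35 h
well pump: 0.82 kW × 35 h = 28.7 kWh
television: 0.19 kW × 52 h = 9.88 kWh
ceiling fan: Runtime = 1 h/day × 56 days = 56 h
ceiling fan: 0.07 kW × 56 h = 3.92 kWh
box fan: 0.055 kW × 7 h = 0.385 kWh
Total energy = 42.885 kWh
Cost = 42.885 × £0.33 = £14.15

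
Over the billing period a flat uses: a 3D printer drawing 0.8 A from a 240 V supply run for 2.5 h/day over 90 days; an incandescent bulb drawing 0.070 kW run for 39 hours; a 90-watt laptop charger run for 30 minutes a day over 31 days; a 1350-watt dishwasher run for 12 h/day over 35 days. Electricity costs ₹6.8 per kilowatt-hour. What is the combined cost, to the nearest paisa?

₹4177.41

3D printer: Power = 0.8 A × 240 V = 192 W = 0.192 kW
3D printer: Runtime = 2.5 h/day × 90 days = 225 h
3D printer: 0.192 kW × 225 h = 43.2 kWh
incandescent bulb: 0.07 kW × 39 h = 2.73 kWh
laptop charger: Runtime = 30 min × 31 = 930 min = 15.5 h
laptop charger: 0.09 kW × 15.5 h = 1.395 kWh
dishwasher: Runtime = 12 h/day × 35 days = 420 h
dishwasher: 1.35 kW × 420 h = 567 kWh
Total energy = 614.325 kWh
Cost = 614.325 × ₹6.8 = ₹4177.41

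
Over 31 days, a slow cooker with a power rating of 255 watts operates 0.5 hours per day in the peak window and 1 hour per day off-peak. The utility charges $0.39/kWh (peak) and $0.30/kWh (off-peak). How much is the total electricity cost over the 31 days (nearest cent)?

$3.91

Peak energy = 0.255 kW × 0.5 h × 31 = 3.9525 kWh
Off-peak energy = 0.255 kW × 1 h × 31 = 7.905 kWh
Cost = 3.9525 × $0.39 + 7.905 × $0.30 = $1.541475 + $2.3715 = $3.91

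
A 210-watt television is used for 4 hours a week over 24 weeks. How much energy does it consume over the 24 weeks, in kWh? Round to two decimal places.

20.16 kWh

Runtime = 4 h/week × 24 weeks = 96 h
Energy = 0.21 kW × 96 h = 20.16 kWh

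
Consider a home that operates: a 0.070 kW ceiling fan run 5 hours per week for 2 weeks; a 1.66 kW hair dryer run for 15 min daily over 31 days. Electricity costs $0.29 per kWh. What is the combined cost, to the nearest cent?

$3.93

ceiling fan: Runtime = 5 h/week × 2 weeks = 10 h
ceiling fan: 0.07 kW × 10 h = 0.7 kWh
hair dryer: Runtime = 15 min × 31 = 465 min = 7.75 h
hair dryer: 1.66 kW × 7.75 h = 12.865 kWh
Total energy = 13.565 kWh
Cost = 13.565 × $0.29 = $3.93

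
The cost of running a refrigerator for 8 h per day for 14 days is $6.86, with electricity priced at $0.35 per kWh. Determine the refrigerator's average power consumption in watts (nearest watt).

Energy = $6.86 ÷ $0.35/kWh = 19.6 kWh
Runtime = 8 h/day × 14 days = 112 h
Power = 19.6 kWh ÷ 112 h = 0.175 kW = 175 W

175 W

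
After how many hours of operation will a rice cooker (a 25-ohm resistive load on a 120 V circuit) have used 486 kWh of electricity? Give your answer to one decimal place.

Power = V²/R = 120²/25 = 576 W = 0.576 kW
Hours = 486 kWh ÷ 0.576 kW = 843.8 h

843.8 h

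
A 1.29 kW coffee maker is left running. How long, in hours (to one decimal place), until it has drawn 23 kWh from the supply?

Hours = 23 kWh ÷ 1.29 kW = 17.8 h

17.8 h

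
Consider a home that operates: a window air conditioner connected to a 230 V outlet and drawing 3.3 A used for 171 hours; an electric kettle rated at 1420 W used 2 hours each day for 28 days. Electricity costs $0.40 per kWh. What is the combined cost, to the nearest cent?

$83.72

window air conditioner: Power = 3.3 A × 230 V = 759 W = 0.759 kW
window air conditioner: 0.759 kW × 171 h = 129.789 kWh
electric kettle: Runtime = 2 h/day × 28 days = 56 h
electric kettle: 1.42 kW × 56 h = 79.52 kWh
Total energy = 209.309 kWh
Cost = 209.309 × $0.40 = $83.72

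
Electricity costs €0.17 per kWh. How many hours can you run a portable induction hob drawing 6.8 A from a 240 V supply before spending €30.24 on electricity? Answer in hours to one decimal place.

Power = 6.8 A × 240 V = 1632 W = 1.632 kW
Energy available = €30.24 ÷ €0.17/kWh = 177.8824 kWh
Hours = 177.8824 kWh ÷ 1.632 kW = 109.0 h

109.0 h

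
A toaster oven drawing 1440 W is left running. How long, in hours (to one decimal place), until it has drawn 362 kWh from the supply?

251.4 h

Hours = 362 kWh ÷ 1.44 kW = 251.4 h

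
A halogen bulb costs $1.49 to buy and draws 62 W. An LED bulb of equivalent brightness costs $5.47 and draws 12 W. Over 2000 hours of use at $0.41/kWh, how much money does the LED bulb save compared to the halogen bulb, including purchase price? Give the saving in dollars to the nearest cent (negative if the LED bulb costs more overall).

$37.02

halogen bulb: $1.49 + (62/1000) kW × 2000 h × $0.41 = $1.49 + $50.84 = $52.33
LED bulb: $5.47 + (12/1000) kW × 2000 h × $0.41 = $5.47 + $9.84 = $15.31
Saving = $52.33 − $15.31 = $37.02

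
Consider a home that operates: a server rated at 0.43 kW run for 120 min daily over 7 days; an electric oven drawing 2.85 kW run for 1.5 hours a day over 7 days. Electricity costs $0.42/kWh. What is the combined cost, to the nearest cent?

server: Runtime = 120 min × 7 = 840 min = 14 h
server: 0.43 kW × 14 h = 6.02 kWh
electric oven: Runtime = 1.5 h/day × 7 days = 10.5 h
electric oven: 2.85 kW × 10.5 h = 29.925 kWh
Total energy = 35.945 kWh
Cost = 35.945 × $0.42 = $15.10

$15.10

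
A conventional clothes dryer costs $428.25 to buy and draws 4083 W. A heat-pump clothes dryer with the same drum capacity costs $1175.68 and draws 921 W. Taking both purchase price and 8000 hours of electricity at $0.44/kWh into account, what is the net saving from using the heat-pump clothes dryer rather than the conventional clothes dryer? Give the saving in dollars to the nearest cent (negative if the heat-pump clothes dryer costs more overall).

$10382.81

conventional clothes dryer: $428.25 + (4083/1000) kW × 8000 h × $0.44 = $428.25 + $14372.16 = $14800.41
heat-pump clothes dryer: $1175.68 + (921/1000) kW × 8000 h × $0.44 = $1175.68 + $3241.92 = $4417.6
Saving = $14800.41 − $4417.6 = $10382.81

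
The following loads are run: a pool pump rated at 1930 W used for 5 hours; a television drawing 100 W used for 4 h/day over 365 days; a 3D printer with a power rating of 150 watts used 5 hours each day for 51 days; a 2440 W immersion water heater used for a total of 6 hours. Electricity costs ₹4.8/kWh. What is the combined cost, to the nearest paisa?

₹1000.99

pool pump: 1.93 kW × 5 h = 9.65 kWh
television: Runtime = 4 h/day × 365 days = 1460 h
television: 0.1 kW × 1460 h = 146 kWh
3D printer: Runtime = 5 h/day × 51 days = 255 h
3D printer: 0.15 kW × 255 h = 38.25 kWh
immersion water heater: 2.44 kW × 6 h = 14.64 kWh
Total energy = 208.54 kWh
Cost = 208.54 × ₹4.8 = ₹1000.99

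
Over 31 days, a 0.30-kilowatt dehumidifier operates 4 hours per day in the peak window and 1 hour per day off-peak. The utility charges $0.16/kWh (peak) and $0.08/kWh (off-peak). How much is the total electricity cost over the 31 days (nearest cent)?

$6.70

Peak energy = 0.3 kW × 4 h × 31 = 37.2 kWh
Off-peak energy = 0.3 kW × 1 h × 31 = 9.3 kWh
Cost = 37.2 × $0.16 + 9.3 × $0.08 = $5.952 + $0.744 = $6.70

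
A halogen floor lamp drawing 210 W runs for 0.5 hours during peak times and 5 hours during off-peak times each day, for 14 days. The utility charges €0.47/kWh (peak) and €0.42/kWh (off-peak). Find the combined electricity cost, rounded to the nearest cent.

€6.86

Peak energy = 0.21 kW × 0.5 h × 14 = 1.47 kWh
Off-peak energy = 0.21 kW × 5 h × 14 = 14.7 kWh
Cost = 1.47 × €0.47 + 14.7 × €0.42 = €0.6909 + €6.174 = €6.86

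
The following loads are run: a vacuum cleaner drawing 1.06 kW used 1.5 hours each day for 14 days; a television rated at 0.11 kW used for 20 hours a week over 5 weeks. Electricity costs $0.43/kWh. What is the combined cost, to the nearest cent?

vacuum cleaner: Runtime = 1.5 h/day × 14 days = 21 h
vacuum cleaner: 1.06 kW × 21 h = 22.26 kWh
television: Runtime = 20 h/week × 5 weeks = 100 h
television: 0.11 kW × 100 h = 11 kWh
Total energy = 33.26 kWh
Cost = 33.26 × $0.43 = $14.30

$14.30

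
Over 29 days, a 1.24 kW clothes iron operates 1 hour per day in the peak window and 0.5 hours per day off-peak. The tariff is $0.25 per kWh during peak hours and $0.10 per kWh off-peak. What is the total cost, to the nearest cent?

Peak energy = 1.24 kW × 1 h × 29 = 35.96 kWh
Off-peak energy = 1.24 kW × 0.5 h × 29 = 17.98 kWh
Cost = 35.96 × $0.25 + 17.98 × $0.10 = $8.99 + $1.798 = $10.79

$10.79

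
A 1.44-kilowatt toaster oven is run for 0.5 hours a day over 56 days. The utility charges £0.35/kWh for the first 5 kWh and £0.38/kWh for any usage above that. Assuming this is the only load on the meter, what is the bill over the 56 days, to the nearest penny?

Runtime = 0.5 h/day × 56 days = 28 h
Energy = 1.44 kW × 28 h = 40.32 kWh
Tier 1 (0–5 kWh): 5 × £0.35 = £1.75
Above 5 kWh: 35.32 × £0.38 = £13.4216
Bill = £15.17

£15.17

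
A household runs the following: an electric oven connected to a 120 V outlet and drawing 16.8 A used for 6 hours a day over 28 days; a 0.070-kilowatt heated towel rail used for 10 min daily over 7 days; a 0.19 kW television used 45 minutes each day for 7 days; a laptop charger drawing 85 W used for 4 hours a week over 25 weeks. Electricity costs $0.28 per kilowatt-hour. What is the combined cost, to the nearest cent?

electric oven: Power = 16.8 A × 120 V = 2016 W = 2.016 kW
electric oven: Runtime = 6 h/day × 28 days = 168 h
electric oven: 2.016 kW × 168 h = 338.688 kWh
heated towel rail: Runtime = 10 min × 7 = 70 min = 1.166666… h
heated towel rail: 0.07 kW × 1.166666… h = 0.081666… kWh
television: Runtime = 45 min × 7 = 315 min = 5.25 h
television: 0.19 kW × 5.25 h = 0.9975 kWh
laptop charger: Runtime = 4 h/week × 25 weeks = 100 h
laptop charger: 0.085 kW × 100 h = 8.5 kWh
Total energy = 348.267166… kWh
Cost = 348.267166… × $0.28 = $97.51

$97.51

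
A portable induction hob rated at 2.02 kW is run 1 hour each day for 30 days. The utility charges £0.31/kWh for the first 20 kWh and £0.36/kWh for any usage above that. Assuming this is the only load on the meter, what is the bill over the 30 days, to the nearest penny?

£20.82

Runtime = 1 h/day × 30 days = 30 h
Energy = 2.02 kW × 30 h = 60.6 kWh
Tier 1 (0–20 kWh): 20 × £0.31 = £6.2
Above 20 kWh: 40.6 × £0.36 = £14.616
Bill = £20.82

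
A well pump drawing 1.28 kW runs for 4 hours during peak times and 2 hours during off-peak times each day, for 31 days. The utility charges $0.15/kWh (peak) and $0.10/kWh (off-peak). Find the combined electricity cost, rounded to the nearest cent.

Peak energy = 1.28 kW × 4 h × 31 = 158.72 kWh
Off-peak energy = 1.28 kW × 2 h × 31 = 79.36 kWh
Cost = 158.72 × $0.15 + 79.36 × $0.10 = $23.808 + $7.936 = $31.74

$31.74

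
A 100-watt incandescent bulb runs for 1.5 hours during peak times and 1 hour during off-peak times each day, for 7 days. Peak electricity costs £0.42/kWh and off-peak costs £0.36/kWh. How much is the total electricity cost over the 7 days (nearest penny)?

Peak energy = 0.1 kW × 1.5 h × 7 = 1.05 kWh
Off-peak energy = 0.1 kW × 1 h × 7 = 0.7 kWh
Cost = 1.05 × £0.42 + 0.7 × £0.36 = £0.441 + £0.252 = £0.69

£0.69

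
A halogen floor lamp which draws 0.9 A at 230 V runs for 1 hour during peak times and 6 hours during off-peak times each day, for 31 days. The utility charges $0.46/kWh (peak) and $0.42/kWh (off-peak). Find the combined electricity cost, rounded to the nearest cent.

Power = 0.9 A × 230 V = 207 W = 0.207 kW
Peak energy = 0.207 kW × 1 h × 31 = 6.417 kWh
Off-peak energy = 0.207 kW × 6 h × 31 = 38.502 kWh
Cost = 6.417 × $0.46 + 38.502 × $0.42 = $2.95182 + $16.17084 = $19.12

$19.12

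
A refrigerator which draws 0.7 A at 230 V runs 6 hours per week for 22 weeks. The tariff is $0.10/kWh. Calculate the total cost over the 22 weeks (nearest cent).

$2.13

Power = 0.7 A × 230 V = 161 W = 0.161 kW
Runtime = 6 h/week × 22 weeks = 132 h
Energy = 0.161 kW × 132 h = 21.252 kWh
Cost = 21.252 kWh × $0.10/kWh = $2.13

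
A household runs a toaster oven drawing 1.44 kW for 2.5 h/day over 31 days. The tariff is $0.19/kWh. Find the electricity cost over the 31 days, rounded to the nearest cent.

Runtime = 2.5 h/day × 31 days = 77.5 h
Energy = 1.44 kW × 77.5 h = 111.6 kWh
Cost = 111.6 kWh × $0.19/kWh = $21.20

$21.20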